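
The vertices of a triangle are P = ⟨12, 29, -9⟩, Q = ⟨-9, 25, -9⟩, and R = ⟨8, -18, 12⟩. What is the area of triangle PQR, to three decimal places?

PQ = (-21, -4, 0),  PR = (-4, -47, 21)
i: (-4)·21 - 0·(-47) = -84 - 0 = -84
j: 0·(-4) - (-21)·21 = 0 - (-441) = 441
k: (-21)·(-47) - (-4)·(-4) = 987 - 16 = 971
PQ × PR = (-84, 441, 971)
|PQ × PR| = √1144378 ≈ 1069.7560
area = ½ · 1069.7560 ≈ 534.878

534.878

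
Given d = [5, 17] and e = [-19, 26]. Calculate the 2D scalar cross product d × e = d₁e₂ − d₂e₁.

453

5·26 - 17·(-19) = 130 - (-323) = 453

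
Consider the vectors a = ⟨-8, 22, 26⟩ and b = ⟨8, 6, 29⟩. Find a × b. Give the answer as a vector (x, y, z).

(482, 440, -224)

i: 22·29 - 26·6 = 638 - 156 = 482
j: 26·8 - (-8)·29 = 208 - (-232) = 440
k: (-8)·6 - 22·8 = -48 - 176 = -224
a × b = (482, 440, -224)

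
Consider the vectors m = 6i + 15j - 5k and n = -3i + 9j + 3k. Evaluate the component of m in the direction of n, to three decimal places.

m · n = 6·(-3) + 15·9 + (-5)·3 = -18 + 135 - 15 = 102
|n| = √(9 + 81 + 9) = √99 ≈ 9.9499
comp_n m = 102 / √99 ≈ 10.251

10.251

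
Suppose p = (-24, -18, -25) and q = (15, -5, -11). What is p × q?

(73, -639, 390)

i: (-18)·(-11) - (-25)·(-5) = 198 - 125 = 73
j: (-25)·15 - (-24)·(-11) = -375 - 264 = -639
k: (-24)·(-5) - (-18)·15 = 120 - (-270) = 390
p × q = (73, -639, 390)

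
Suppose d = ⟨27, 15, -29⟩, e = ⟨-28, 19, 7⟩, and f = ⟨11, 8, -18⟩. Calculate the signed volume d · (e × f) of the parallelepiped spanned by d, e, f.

e × f:
i: 19·(-18) - 7·8 = -342 - 56 = -398
j: 7·11 - (-28)·(-18) = 77 - 504 = -427
k: (-28)·8 - 19·11 = -224 - 209 = -433
e × f = (-398, -427, -433)
d · (e × f) = 27·(-398) + 15·(-427) + (-29)·(-433) = -10746 - 6405 + 12557 = -4594

-4594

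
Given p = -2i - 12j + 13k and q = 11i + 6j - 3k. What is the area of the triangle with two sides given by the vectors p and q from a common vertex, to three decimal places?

i: (-12)·(-3) - 13·6 = 36 - 78 = -42
j: 13·11 - (-2)·(-3) = 143 - 6 = 137
k: (-2)·6 - (-12)·11 = -12 - (-132) = 120
p × q = (-42, 137, 120)
|p × q| = √((-42)² + 137² + 120²) = √34933 ≈ 186.9037
area = ½ · 186.9037 ≈ 93.452

93.452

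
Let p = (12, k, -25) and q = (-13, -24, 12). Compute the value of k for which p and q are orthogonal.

-19

p · q = 12·(-13) + k·(-24) + (-25)·12 = -456 - 24k
Set equal to 0: -24k = 456, so k = -19.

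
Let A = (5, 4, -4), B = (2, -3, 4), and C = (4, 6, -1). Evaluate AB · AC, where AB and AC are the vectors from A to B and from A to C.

13

AB = B − A = (-3, -7, 8)
AC = C − A = (-1, 2, 3)
AB · AC = (-3)·(-1) + (-7)·2 + 8·3 = 3 - 14 + 24 = 13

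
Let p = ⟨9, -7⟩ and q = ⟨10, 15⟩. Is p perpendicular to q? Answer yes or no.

no

p · q = 9·10 + (-7)·15 = 90 - 105 = -15
Nonzero, so the vectors are not orthogonal.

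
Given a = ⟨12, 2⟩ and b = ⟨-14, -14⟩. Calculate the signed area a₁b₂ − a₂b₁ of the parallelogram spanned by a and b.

-140

12·(-14) - 2·(-14) = -168 - (-28) = -140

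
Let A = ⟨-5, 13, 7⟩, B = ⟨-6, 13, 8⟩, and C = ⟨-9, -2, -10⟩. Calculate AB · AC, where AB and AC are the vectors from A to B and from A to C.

AB = B − A = (-1, 0, 1)
AC = C − A = (-4, -15, -17)
AB · AC = (-1)·(-4) + 0·(-15) + 1·(-17) = 4 + 0 - 17 = -13

-13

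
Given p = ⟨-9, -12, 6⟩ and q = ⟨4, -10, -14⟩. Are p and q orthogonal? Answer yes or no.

p · q = (-9)·4 + (-12)·(-10) + 6·(-14) = -36 + 120 - 84 = 0
Zero, so the vectors are orthogonal.

yes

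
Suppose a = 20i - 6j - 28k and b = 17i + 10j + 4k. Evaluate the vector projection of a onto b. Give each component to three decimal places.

(7.052, 4.148, 1.659)

a · b = 20·17 + (-6)·10 + (-28)·4 = 340 - 60 - 112 = 168
|b|² = 289 + 100 + 16 = 405
proj_b a = (168/405) · (17, 10, 4) ≈ (7.052, 4.148, 1.659)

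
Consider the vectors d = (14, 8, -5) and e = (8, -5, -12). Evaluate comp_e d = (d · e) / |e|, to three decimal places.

d · e = 14·8 + 8·(-5) + (-5)·(-12) = 112 - 40 + 60 = 132
|e| = √(64 + 25 + 144) = √233 ≈ 15.2643
comp_e d = 132 / √233 ≈ 8.648

8.648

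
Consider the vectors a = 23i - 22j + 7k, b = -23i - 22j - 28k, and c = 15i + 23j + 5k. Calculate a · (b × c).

b × c:
i: (-22)·5 - (-28)·23 = -110 - (-644) = 534
j: (-28)·15 - (-23)·5 = -420 - (-115) = -305
k: (-23)·23 - (-22)·15 = -529 - (-330) = -199
b × c = (534, -305, -199)
a · (b × c) = 23·534 + (-22)·(-305) + 7·(-199) = 12282 + 6710 - 1393 = 17599

17599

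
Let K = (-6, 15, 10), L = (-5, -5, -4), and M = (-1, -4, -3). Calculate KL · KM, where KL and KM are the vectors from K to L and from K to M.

567

KL = L − K = (1, -20, -14)
KM = M − K = (5, -19, -13)
KL · KM = 1·5 + (-20)·(-19) + (-14)·(-13) = 5 + 380 + 182 = 567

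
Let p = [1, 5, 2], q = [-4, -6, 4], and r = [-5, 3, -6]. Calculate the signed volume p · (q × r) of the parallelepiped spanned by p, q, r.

-280

q × r:
i: (-6)·(-6) - 4·3 = 36 - 12 = 24
j: 4·(-5) - (-4)·(-6) = -20 - 24 = -44
k: (-4)·3 - (-6)·(-5) = -12 - 30 = -42
q × r = (24, -44, -42)
p · (q × r) = 1·24 + 5·(-44) + 2·(-42) = 24 - 220 - 84 = -280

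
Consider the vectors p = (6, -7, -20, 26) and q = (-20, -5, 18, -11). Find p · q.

-731

p · q = 6·(-20) + (-7)·(-5) + (-20)·18 + 26·(-11) = -120 + 35 - 360 - 286 = -731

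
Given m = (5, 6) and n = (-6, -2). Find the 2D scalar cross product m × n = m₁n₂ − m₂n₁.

26

5·(-2) - 6·(-6) = -10 - (-36) = 26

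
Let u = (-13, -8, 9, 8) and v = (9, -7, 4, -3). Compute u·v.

u · v = (-13)·9 + (-8)·(-7) + 9·4 + 8·(-3) = -117 + 56 + 36 - 24 = -49

-49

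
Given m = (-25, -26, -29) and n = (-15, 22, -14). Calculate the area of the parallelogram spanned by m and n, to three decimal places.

1376.528

i: (-26)·(-14) - (-29)·22 = 364 - (-638) = 1002
j: (-29)·(-15) - (-25)·(-14) = 435 - 350 = 85
k: (-25)·22 - (-26)·(-15) = -550 - 390 = -940
m × n = (1002, 85, -940)
|m × n| = √(1002² + 85² + (-940)²) = √1894829 ≈ 1376.5279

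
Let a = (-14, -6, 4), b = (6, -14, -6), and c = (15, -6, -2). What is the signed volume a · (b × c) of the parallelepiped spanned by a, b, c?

1276

b × c:
i: (-14)·(-2) - (-6)·(-6) = 28 - 36 = -8
j: (-6)·15 - 6·(-2) = -90 - (-12) = -78
k: 6·(-6) - (-14)·15 = -36 - (-210) = 174
b × c = (-8, -78, 174)
a · (b × c) = (-14)·(-8) + (-6)·(-78) + 4·174 = 112 + 468 + 696 = 1276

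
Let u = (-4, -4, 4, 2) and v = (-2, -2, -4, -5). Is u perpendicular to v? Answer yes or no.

no

u · v = (-4)·(-2) + (-4)·(-2) + 4·(-4) + 2·(-5) = 8 + 8 - 16 - 10 = -10
Nonzero, so the vectors are not orthogonal.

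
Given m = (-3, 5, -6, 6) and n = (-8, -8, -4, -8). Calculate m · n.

-40

m · n = (-3)·(-8) + 5·(-8) + (-6)·(-4) + 6·(-8) = 24 - 40 + 24 - 48 = -40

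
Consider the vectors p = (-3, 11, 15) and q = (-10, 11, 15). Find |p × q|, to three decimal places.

130.208

i: 11·15 - 15·11 = 165 - 165 = 0
j: 15·(-10) - (-3)·15 = -150 - (-45) = -105
k: (-3)·11 - 11·(-10) = -33 - (-110) = 77
p × q = (0, -105, 77)
|p × q| = √(0² + (-105)² + 77²) = √16954 ≈ 130.2075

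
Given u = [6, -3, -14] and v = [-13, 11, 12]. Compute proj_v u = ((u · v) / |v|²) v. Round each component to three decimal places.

u · v = 6·(-13) + (-3)·11 + (-14)·12 = -78 - 33 - 168 = -279
|v|² = 169 + 121 + 144 = 434
proj_v u = (-279/434) · (-13, 11, 12) ≈ (8.357, -7.071, -7.714)

(8.357, -7.071, -7.714)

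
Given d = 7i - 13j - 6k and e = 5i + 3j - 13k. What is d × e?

i: (-13)·(-13) - (-6)·3 = 169 - (-18) = 187
j: (-6)·5 - 7·(-13) = -30 - (-91) = 61
k: 7·3 - (-13)·5 = 21 - (-65) = 86
d × e = (187, 61, 86)

(187, 61, 86)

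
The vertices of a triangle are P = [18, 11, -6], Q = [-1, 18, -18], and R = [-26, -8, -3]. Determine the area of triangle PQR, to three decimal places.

PQ = (-19, 7, -12),  PR = (-44, -19, 3)
i: 7·3 - (-12)·(-19) = 21 - 228 = -207
j: (-12)·(-44) - (-19)·3 = 528 - (-57) = 585
k: (-19)·(-19) - 7·(-44) = 361 - (-308) = 669
PQ × PR = (-207, 585, 669)
|PQ × PR| = √832635 ≈ 912.4884
area = ½ · 912.4884 ≈ 456.244

456.244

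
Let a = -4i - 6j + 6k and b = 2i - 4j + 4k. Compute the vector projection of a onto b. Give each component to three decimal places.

(2.222, -4.444, 4.444)

a · b = (-4)·2 + (-6)·(-4) + 6·4 = -8 + 24 + 24 = 40
|b|² = 4 + 16 + 16 = 36
proj_b a = (40/36) · (2, -4, 4) ≈ (2.222, -4.444, 4.444)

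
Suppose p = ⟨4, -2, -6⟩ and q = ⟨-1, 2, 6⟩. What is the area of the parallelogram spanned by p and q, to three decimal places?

i: (-2)·6 - (-6)·2 = -12 - (-12) = 0
j: (-6)·(-1) - 4·6 = 6 - 24 = -18
k: 4·2 - (-2)·(-1) = 8 - 2 = 6
p × q = (0, -18, 6)
|p × q| = √(0² + (-18)² + 6²) = √360 ≈ 18.9737

18.974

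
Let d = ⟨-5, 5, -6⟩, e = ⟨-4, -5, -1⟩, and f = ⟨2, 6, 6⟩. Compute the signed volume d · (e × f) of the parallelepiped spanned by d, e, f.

e × f:
i: (-5)·6 - (-1)·6 = -30 - (-6) = -24
j: (-1)·2 - (-4)·6 = -2 - (-24) = 22
k: (-4)·6 - (-5)·2 = -24 - (-10) = -14
e × f = (-24, 22, -14)
d · (e × f) = (-5)·(-24) + 5·22 + (-6)·(-14) = 120 + 110 + 84 = 314

314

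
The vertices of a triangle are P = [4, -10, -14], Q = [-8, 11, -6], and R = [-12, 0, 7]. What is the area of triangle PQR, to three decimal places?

219.290

PQ = (-12, 21, 8),  PR = (-16, 10, 21)
i: 21·21 - 8·10 = 441 - 80 = 361
j: 8·(-16) - (-12)·21 = -128 - (-252) = 124
k: (-12)·10 - 21·(-16) = -120 - (-336) = 216
PQ × PR = (361, 124, 216)
|PQ × PR| = √192353 ≈ 438.5807
area = ½ · 438.5807 ≈ 219.290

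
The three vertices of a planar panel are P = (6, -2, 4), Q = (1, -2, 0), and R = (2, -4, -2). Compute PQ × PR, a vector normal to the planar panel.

PQ = (-5, 0, -4)
PR = (-4, -2, -6)
i: 0·(-6) - (-4)·(-2) = 0 - 8 = -8
j: (-4)·(-4) - (-5)·(-6) = 16 - 30 = -14
k: (-5)·(-2) - 0·(-4) = 10 - 0 = 10
PQ × PR = (-8, -14, 10)

(-8, -14, 10)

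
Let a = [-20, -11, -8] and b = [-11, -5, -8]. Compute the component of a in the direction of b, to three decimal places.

23.393

a · b = (-20)·(-11) + (-11)·(-5) + (-8)·(-8) = 220 + 55 + 64 = 339
|b| = √(121 + 25 + 64) = √210 ≈ 14.4914
comp_b a = 339 / √210 ≈ 23.393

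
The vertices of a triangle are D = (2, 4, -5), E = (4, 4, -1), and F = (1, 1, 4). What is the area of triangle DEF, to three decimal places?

DE = (2, 0, 4),  DF = (-1, -3, 9)
i: 0·9 - 4·(-3) = 0 - (-12) = 12
j: 4·(-1) - 2·9 = -4 - 18 = -22
k: 2·(-3) - 0·(-1) = -6 - 0 = -6
DE × DF = (12, -22, -6)
|DE × DF| = √664 ≈ 25.7682
area = ½ · 25.7682 ≈ 12.884

12.884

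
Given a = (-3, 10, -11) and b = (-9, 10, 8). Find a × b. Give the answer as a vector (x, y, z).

(190, 123, 60)

i: 10·8 - (-11)·10 = 80 - (-110) = 190
j: (-11)·(-9) - (-3)·8 = 99 - (-24) = 123
k: (-3)·10 - 10·(-9) = -30 - (-90) = 60
a × b = (190, 123, 60)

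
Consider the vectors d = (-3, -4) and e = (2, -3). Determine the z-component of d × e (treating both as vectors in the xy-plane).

17

(-3)·(-3) - (-4)·2 = 9 - (-8) = 17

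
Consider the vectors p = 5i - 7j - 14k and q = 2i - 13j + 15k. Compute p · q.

p · q = 5·2 + (-7)·(-13) + (-14)·15 = 10 + 91 - 210 = -109

-109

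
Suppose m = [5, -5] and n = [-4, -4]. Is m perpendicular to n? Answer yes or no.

m · n = 5·(-4) + (-5)·(-4) = -20 + 20 = 0
Zero, so the vectors are orthogonal.

yes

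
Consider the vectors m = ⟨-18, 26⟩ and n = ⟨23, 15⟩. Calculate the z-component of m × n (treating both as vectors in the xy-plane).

(-18)·15 - 26·23 = -270 - 598 = -868

-868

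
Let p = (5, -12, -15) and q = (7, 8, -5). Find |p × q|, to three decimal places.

232.757

i: (-12)·(-5) - (-15)·8 = 60 - (-120) = 180
j: (-15)·7 - 5·(-5) = -105 - (-25) = -80
k: 5·8 - (-12)·7 = 40 - (-84) = 124
p × q = (180, -80, 124)
|p × q| = √(180² + (-80)² + 124²) = √54176 ≈ 232.7574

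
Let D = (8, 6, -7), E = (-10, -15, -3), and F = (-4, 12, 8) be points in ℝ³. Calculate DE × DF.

(-339, 222, -360)

DE = (-18, -21, 4)
DF = (-12, 6, 15)
i: (-21)·15 - 4·6 = -315 - 24 = -339
j: 4·(-12) - (-18)·15 = -48 - (-270) = 222
k: (-18)·6 - (-21)·(-12) = -108 - 252 = -360
DE × DF = (-339, 222, -360)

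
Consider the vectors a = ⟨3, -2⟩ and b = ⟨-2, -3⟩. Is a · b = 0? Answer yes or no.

yes

a · b = 3·(-2) + (-2)·(-3) = -6 + 6 = 0
Zero, so the vectors are orthogonal.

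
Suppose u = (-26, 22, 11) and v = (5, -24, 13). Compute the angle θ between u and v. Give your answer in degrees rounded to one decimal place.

121.2

u · v = (-26)·5 + 22·(-24) + 11·13 = -130 - 528 + 143 = -515
|u|² = 676 + 484 + 121 = 1281,  |u| = √1281 ≈ 35.791060
|v|² = 25 + 576 + 169 = 770,  |v| = √770 ≈ 27.748874
cos θ = -515 / (35.791060 · 27.748874) ≈ -0.51855
θ = arccos(-0.51855) ≈ 121.2°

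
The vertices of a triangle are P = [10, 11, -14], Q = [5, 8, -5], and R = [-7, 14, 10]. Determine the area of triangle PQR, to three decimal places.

PQ = (-5, -3, 9),  PR = (-17, 3, 24)
i: (-3)·24 - 9·3 = -72 - 27 = -99
j: 9·(-17) - (-5)·24 = -153 - (-120) = -33
k: (-5)·3 - (-3)·(-17) = -15 - 51 = -66
PQ × PR = (-99, -33, -66)
|PQ × PR| = √15246 ≈ 123.4747
area = ½ · 123.4747 ≈ 61.737

61.737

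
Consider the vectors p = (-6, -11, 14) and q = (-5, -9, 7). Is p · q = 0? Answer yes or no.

no

p · q = (-6)·(-5) + (-11)·(-9) + 14·7 = 30 + 99 + 98 = 227
Nonzero, so the vectors are not orthogonal.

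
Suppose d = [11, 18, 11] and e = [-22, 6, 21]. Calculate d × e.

i: 18·21 - 11·6 = 378 - 66 = 312
j: 11·(-22) - 11·21 = -242 - 231 = -473
k: 11·6 - 18·(-22) = 66 - (-396) = 462
d × e = (312, -473, 462)

(312, -473, 462)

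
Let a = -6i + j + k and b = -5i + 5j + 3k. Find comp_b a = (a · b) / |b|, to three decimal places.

4.947

a · b = (-6)·(-5) + 1·5 + 1·3 = 30 + 5 + 3 = 38
|b| = √(25 + 25 + 9) = √59 ≈ 7.6811
comp_b a = 38 / √59 ≈ 4.947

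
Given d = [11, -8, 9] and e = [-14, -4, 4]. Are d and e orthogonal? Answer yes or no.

d · e = 11·(-14) + (-8)·(-4) + 9·4 = -154 + 32 + 36 = -86
Nonzero, so the vectors are not orthogonal.

no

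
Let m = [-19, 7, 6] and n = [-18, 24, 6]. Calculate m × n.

(-102, 6, -330)

i: 7·6 - 6·24 = 42 - 144 = -102
j: 6·(-18) - (-19)·6 = -108 - (-114) = 6
k: (-19)·24 - 7·(-18) = -456 - (-126) = -330
m × n = (-102, 6, -330)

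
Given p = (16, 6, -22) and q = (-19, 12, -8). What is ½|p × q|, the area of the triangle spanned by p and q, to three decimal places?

i: 6·(-8) - (-22)·12 = -48 - (-264) = 216
j: (-22)·(-19) - 16·(-8) = 418 - (-128) = 546
k: 16·12 - 6·(-19) = 192 - (-114) = 306
p × q = (216, 546, 306)
|p × q| = √(216² + 546² + 306²) = √438408 ≈ 662.1239
area = ½ · 662.1239 ≈ 331.062

331.062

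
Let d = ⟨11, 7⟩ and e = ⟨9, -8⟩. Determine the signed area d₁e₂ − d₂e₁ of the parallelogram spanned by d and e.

11·(-8) - 7·9 = -88 - 63 = -151

-151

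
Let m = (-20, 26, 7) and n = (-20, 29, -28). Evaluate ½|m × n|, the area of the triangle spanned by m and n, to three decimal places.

583.173

i: 26·(-28) - 7·29 = -728 - 203 = -931
j: 7·(-20) - (-20)·(-28) = -140 - 560 = -700
k: (-20)·29 - 26·(-20) = -580 - (-520) = -60
m × n = (-931, -700, -60)
|m × n| = √((-931)² + (-700)² + (-60)²) = √1360361 ≈ 1166.3451
area = ½ · 1166.3451 ≈ 583.173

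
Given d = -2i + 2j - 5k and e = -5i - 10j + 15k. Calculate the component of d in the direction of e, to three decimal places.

-4.543

d · e = (-2)·(-5) + 2·(-10) + (-5)·15 = 10 - 20 - 75 = -85
|e| = √(25 + 100 + 225) = √350 ≈ 18.7083
comp_e d = -85 / √350 ≈ -4.543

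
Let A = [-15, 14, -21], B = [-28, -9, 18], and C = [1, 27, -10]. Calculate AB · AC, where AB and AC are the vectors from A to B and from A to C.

-78

AB = B − A = (-13, -23, 39)
AC = C − A = (16, 13, 11)
AB · AC = (-13)·16 + (-23)·13 + 39·11 = -208 - 299 + 429 = -78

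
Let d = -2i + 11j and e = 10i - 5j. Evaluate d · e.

d · e = (-2)·10 + 11·(-5) = -20 - 55 = -75

-75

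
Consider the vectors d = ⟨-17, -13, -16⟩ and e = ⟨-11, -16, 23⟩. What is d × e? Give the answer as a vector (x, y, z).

i: (-13)·23 - (-16)·(-16) = -299 - 256 = -555
j: (-16)·(-11) - (-17)·23 = 176 - (-391) = 567
k: (-17)·(-16) - (-13)·(-11) = 272 - 143 = 129
d × e = (-555, 567, 129)

(-555, 567, 129)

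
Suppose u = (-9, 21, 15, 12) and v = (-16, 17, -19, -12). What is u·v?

u · v = (-9)·(-16) + 21·17 + 15·(-19) + 12·(-12) = 144 + 357 - 285 - 144 = 72

72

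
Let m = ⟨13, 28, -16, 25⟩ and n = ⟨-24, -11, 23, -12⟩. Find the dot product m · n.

m · n = 13·(-24) + 28·(-11) + (-16)·23 + 25·(-12) = -312 - 308 - 368 - 300 = -1288

-1288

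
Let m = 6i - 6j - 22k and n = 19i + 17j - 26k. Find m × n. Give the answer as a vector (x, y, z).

(530, -262, 216)

i: (-6)·(-26) - (-22)·17 = 156 - (-374) = 530
j: (-22)·19 - 6·(-26) = -418 - (-156) = -262
k: 6·17 - (-6)·19 = 102 - (-114) = 216
m × n = (530, -262, 216)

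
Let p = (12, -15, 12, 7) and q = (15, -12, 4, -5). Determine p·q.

373

p · q = 12·15 + (-15)·(-12) + 12·4 + 7·(-5) = 180 + 180 + 48 - 35 = 373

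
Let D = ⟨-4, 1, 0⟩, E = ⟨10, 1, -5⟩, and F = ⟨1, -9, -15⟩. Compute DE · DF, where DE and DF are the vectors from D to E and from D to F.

145

DE = E − D = (14, 0, -5)
DF = F − D = (5, -10, -15)
DE · DF = 14·5 + 0·(-10) + (-5)·(-15) = 70 + 0 + 75 = 145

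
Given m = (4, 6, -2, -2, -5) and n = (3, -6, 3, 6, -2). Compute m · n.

-32

m · n = 4·3 + 6·(-6) + (-2)·3 + (-2)·6 + (-5)·(-2) = 12 - 36 - 6 - 12 + 10 = -32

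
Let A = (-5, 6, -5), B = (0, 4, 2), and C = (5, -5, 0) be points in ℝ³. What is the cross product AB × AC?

AB = (5, -2, 7)
AC = (10, -11, 5)
i: (-2)·5 - 7·(-11) = -10 - (-77) = 67
j: 7·10 - 5·5 = 70 - 25 = 45
k: 5·(-11) - (-2)·10 = -55 - (-20) = -35
AB × AC = (67, 45, -35)

(67, 45, -35)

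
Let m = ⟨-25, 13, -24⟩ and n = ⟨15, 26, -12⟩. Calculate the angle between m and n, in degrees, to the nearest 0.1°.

m · n = (-25)·15 + 13·26 + (-24)·(-12) = -375 + 338 + 288 = 251
|m|² = 625 + 169 + 576 = 1370,  |m| = √1370 ≈ 37.013511
|n|² = 225 + 676 + 144 = 1045,  |n| = √1045 ≈ 32.326460
cos θ = 251 / (37.013511 · 32.326460) ≈ 0.20978
θ = arccos(0.20978) ≈ 77.9°

77.9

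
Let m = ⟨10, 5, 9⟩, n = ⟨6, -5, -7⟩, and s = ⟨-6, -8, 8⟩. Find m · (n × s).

n × s:
i: (-5)·8 - (-7)·(-8) = -40 - 56 = -96
j: (-7)·(-6) - 6·8 = 42 - 48 = -6
k: 6·(-8) - (-5)·(-6) = -48 - 30 = -78
n × s = (-96, -6, -78)
m · (n × s) = 10·(-96) + 5·(-6) + 9·(-78) = -960 - 30 - 702 = -1692

-1692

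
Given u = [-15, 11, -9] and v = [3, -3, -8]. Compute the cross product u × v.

i: 11·(-8) - (-9)·(-3) = -88 - 27 = -115
j: (-9)·3 - (-15)·(-8) = -27 - 120 = -147
k: (-15)·(-3) - 11·3 = 45 - 33 = 12
u × v = (-115, -147, 12)

(-115, -147, 12)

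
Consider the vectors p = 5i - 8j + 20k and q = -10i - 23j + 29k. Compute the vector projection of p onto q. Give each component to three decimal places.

p · q = 5·(-10) + (-8)·(-23) + 20·29 = -50 + 184 + 580 = 714
|q|² = 100 + 529 + 841 = 1470
proj_q p = (714/1470) · (-10, -23, 29) ≈ (-4.857, -11.171, 14.086)

(-4.857, -11.171, 14.086)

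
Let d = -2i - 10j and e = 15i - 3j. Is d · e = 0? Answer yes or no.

yes

d · e = (-2)·15 + (-10)·(-3) = -30 + 30 = 0
Zero, so the vectors are orthogonal.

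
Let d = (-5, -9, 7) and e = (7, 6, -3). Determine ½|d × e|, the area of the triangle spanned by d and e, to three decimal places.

24.850

i: (-9)·(-3) - 7·6 = 27 - 42 = -15
j: 7·7 - (-5)·(-3) = 49 - 15 = 34
k: (-5)·6 - (-9)·7 = -30 - (-63) = 33
d × e = (-15, 34, 33)
|d × e| = √((-15)² + 34² + 33²) = √2470 ≈ 49.6991
area = ½ · 49.6991 ≈ 24.850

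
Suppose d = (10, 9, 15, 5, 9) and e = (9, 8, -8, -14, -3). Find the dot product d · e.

-55

d · e = 10·9 + 9·8 + 15·(-8) + 5·(-14) + 9·(-3) = 90 + 72 - 120 - 70 - 27 = -55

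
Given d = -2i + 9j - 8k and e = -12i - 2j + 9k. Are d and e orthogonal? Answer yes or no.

no

d · e = (-2)·(-12) + 9·(-2) + (-8)·9 = 24 - 18 - 72 = -66
Nonzero, so the vectors are not orthogonal.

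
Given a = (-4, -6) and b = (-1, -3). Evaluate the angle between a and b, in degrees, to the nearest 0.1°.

15.3

a · b = (-4)·(-1) + (-6)·(-3) = 4 + 18 = 22
|a|² = 16 + 36 = 52,  |a| = √52 ≈ 7.211103
|b|² = 1 + 9 = 10,  |b| = √10 ≈ 3.162278
cos θ = 22 / (7.211103 · 3.162278) ≈ 0.96476
θ = arccos(0.96476) ≈ 15.3°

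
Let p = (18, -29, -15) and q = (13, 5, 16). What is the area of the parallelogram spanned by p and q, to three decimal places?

i: (-29)·16 - (-15)·5 = -464 - (-75) = -389
j: (-15)·13 - 18·16 = -195 - 288 = -483
k: 18·5 - (-29)·13 = 90 - (-377) = 467
p × q = (-389, -483, 467)
|p × q| = √((-389)² + (-483)² + 467²) = √602699 ≈ 776.3369

776.337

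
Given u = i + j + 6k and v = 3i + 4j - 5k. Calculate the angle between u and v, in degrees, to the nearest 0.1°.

u · v = 1·3 + 1·4 + 6·(-5) = 3 + 4 - 30 = -23
|u|² = 1 + 1 + 36 = 38,  |u| = √38 ≈ 6.164414
|v|² = 9 + 16 + 25 = 50,  |v| = √50 ≈ 7.071068
cos θ = -23 / (6.164414 · 7.071068) ≈ -0.52766
θ = arccos(-0.52766) ≈ 121.8°

121.8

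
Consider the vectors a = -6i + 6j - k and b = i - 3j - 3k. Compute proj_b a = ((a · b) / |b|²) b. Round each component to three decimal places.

(-1.105, 3.316, 3.316)

a · b = (-6)·1 + 6·(-3) + (-1)·(-3) = -6 - 18 + 3 = -21
|b|² = 1 + 9 + 9 = 19
proj_b a = (-21/19) · (1, -3, -3) ≈ (-1.105, 3.316, 3.316)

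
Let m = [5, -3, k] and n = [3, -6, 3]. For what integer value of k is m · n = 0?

-11

m · n = 5·3 + (-3)·(-6) + k·3 = 33 + 3k
Set equal to 0: 3k = -33, so k = -11.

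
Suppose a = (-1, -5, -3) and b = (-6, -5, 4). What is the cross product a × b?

i: (-5)·4 - (-3)·(-5) = -20 - 15 = -35
j: (-3)·(-6) - (-1)·4 = 18 - (-4) = 22
k: (-1)·(-5) - (-5)·(-6) = 5 - 30 = -25
a × b = (-35, 22, -25)

(-35, 22, -25)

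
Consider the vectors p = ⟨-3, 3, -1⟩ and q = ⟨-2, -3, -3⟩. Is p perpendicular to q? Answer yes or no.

yes

p · q = (-3)·(-2) + 3·(-3) + (-1)·(-3) = 6 - 9 + 3 = 0
Zero, so the vectors are orthogonal.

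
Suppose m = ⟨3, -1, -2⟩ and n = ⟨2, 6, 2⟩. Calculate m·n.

m · n = 3·2 + (-1)·6 + (-2)·2 = 6 - 6 - 4 = -4

-4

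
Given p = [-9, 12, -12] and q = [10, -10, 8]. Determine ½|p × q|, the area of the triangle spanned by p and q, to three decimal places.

30.741

i: 12·8 - (-12)·(-10) = 96 - 120 = -24
j: (-12)·10 - (-9)·8 = -120 - (-72) = -48
k: (-9)·(-10) - 12·10 = 90 - 120 = -30
p × q = (-24, -48, -30)
|p × q| = √((-24)² + (-48)² + (-30)²) = √3780 ≈ 61.4817
area = ½ · 61.4817 ≈ 30.741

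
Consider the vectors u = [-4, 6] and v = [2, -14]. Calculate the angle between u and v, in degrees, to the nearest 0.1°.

154.4

u · v = (-4)·2 + 6·(-14) = -8 - 84 = -92
|u|² = 16 + 36 = 52,  |u| = √52 ≈ 7.211103
|v|² = 4 + 196 = 200,  |v| = √200 ≈ 14.142136
cos θ = -92 / (7.211103 · 14.142136) ≈ -0.90213
θ = arccos(-0.90213) ≈ 154.4°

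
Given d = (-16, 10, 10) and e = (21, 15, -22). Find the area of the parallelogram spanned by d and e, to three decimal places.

i: 10·(-22) - 10·15 = -220 - 150 = -370
j: 10·21 - (-16)·(-22) = 210 - 352 = -142
k: (-16)·15 - 10·21 = -240 - 210 = -450
d × e = (-370, -142, -450)
|d × e| = √((-370)² + (-142)² + (-450)²) = √359564 ≈ 599.6366

599.637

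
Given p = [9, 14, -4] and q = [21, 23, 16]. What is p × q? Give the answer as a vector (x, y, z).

i: 14·16 - (-4)·23 = 224 - (-92) = 316
j: (-4)·21 - 9·16 = -84 - 144 = -228
k: 9·23 - 14·21 = 207 - 294 = -87
p × q = (316, -228, -87)

(316, -228, -87)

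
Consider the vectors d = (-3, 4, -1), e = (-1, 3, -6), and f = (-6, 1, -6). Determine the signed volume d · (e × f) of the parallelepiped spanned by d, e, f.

e × f:
i: 3·(-6) - (-6)·1 = -18 - (-6) = -12
j: (-6)·(-6) - (-1)·(-6) = 36 - 6 = 30
k: (-1)·1 - 3·(-6) = -1 - (-18) = 17
e × f = (-12, 30, 17)
d · (e × f) = (-3)·(-12) + 4·30 + (-1)·17 = 36 + 120 - 17 = 139

139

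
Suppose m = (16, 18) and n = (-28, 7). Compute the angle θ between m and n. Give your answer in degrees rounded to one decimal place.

m · n = 16·(-28) + 18·7 = -448 + 126 = -322
|m|² = 256 + 324 = 580,  |m| = √580 ≈ 24.083189
|n|² = 784 + 49 = 833,  |n| = √833 ≈ 28.861739
cos θ = -322 / (24.083189 · 28.861739) ≈ -0.46325
θ = arccos(-0.46325) ≈ 117.6°

117.6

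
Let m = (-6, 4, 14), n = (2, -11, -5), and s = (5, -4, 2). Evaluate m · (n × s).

794

n × s:
i: (-11)·2 - (-5)·(-4) = -22 - 20 = -42
j: (-5)·5 - 2·2 = -25 - 4 = -29
k: 2·(-4) - (-11)·5 = -8 - (-55) = 47
n × s = (-42, -29, 47)
m · (n × s) = (-6)·(-42) + 4·(-29) + 14·47 = 252 - 116 + 658 = 794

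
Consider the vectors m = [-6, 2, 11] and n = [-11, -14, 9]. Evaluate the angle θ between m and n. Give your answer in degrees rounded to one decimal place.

57.2

m · n = (-6)·(-11) + 2·(-14) + 11·9 = 66 - 28 + 99 = 137
|m|² = 36 + 4 + 121 = 161,  |m| = √161 ≈ 12.688578
|n|² = 121 + 196 + 81 = 398,  |n| = √398 ≈ 19.949937
cos θ = 137 / (12.688578 · 19.949937) ≈ 0.54121
θ = arccos(0.54121) ≈ 57.2°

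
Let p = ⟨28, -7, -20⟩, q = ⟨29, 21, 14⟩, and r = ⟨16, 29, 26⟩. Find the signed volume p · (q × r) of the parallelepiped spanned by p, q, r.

q × r:
i: 21·26 - 14·29 = 546 - 406 = 140
j: 14·16 - 29·26 = 224 - 754 = -530
k: 29·29 - 21·16 = 841 - 336 = 505
q × r = (140, -530, 505)
p · (q × r) = 28·140 + (-7)·(-530) + (-20)·505 = 3920 + 3710 - 10100 = -2470

-2470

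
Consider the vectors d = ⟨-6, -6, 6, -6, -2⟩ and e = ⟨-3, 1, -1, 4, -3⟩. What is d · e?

d · e = (-6)·(-3) + (-6)·1 + 6·(-1) + (-6)·4 + (-2)·(-3) = 18 - 6 - 6 - 24 + 6 = -12

-12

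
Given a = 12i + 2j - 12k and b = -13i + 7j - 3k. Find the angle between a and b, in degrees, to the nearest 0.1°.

114.3

a · b = 12·(-13) + 2·7 + (-12)·(-3) = -156 + 14 + 36 = -106
|a|² = 144 + 4 + 144 = 292,  |a| = √292 ≈ 17.088007
|b|² = 169 + 49 + 9 = 227,  |b| = √227 ≈ 15.066519
cos θ = -106 / (17.088007 · 15.066519) ≈ -0.41172
θ = arccos(-0.41172) ≈ 114.3°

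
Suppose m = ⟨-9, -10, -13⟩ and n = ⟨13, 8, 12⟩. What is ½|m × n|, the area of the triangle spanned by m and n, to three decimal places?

i: (-10)·12 - (-13)·8 = -120 - (-104) = -16
j: (-13)·13 - (-9)·12 = -169 - (-108) = -61
k: (-9)·8 - (-10)·13 = -72 - (-130) = 58
m × n = (-16, -61, 58)
|m × n| = √((-16)² + (-61)² + 58²) = √7341 ≈ 85.6796
area = ½ · 85.6796 ≈ 42.840

42.840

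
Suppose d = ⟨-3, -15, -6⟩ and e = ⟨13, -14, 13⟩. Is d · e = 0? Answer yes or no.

no

d · e = (-3)·13 + (-15)·(-14) + (-6)·13 = -39 + 210 - 78 = 93
Nonzero, so the vectors are not orthogonal.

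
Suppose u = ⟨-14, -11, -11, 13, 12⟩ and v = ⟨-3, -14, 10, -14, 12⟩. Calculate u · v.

48

u · v = (-14)·(-3) + (-11)·(-14) + (-11)·10 + 13·(-14) + 12·12 = 42 + 154 - 110 - 182 + 144 = 48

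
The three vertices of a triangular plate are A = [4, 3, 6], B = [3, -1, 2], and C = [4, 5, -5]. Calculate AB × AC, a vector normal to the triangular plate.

(52, -11, -2)

AB = (-1, -4, -4)
AC = (0, 2, -11)
i: (-4)·(-11) - (-4)·2 = 44 - (-8) = 52
j: (-4)·0 - (-1)·(-11) = 0 - 11 = -11
k: (-1)·2 - (-4)·0 = -2 - 0 = -2
AB × AC = (52, -11, -2)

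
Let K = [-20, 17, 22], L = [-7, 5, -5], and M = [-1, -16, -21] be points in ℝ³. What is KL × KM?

(-375, 46, -201)

KL = (13, -12, -27)
KM = (19, -33, -43)
i: (-12)·(-43) - (-27)·(-33) = 516 - 891 = -375
j: (-27)·19 - 13·(-43) = -513 - (-559) = 46
k: 13·(-33) - (-12)·19 = -429 - (-228) = -201
KL × KM = (-375, 46, -201)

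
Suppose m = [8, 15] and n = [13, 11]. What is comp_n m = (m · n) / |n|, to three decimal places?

m · n = 8·13 + 15·11 = 104 + 165 = 269
|n| = √(169 + 121) = √290 ≈ 17.0294
comp_n m = 269 / √290 ≈ 15.796

15.796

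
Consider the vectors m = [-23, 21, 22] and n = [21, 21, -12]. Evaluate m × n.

i: 21·(-12) - 22·21 = -252 - 462 = -714
j: 22·21 - (-23)·(-12) = 462 - 276 = 186
k: (-23)·21 - 21·21 = -483 - 441 = -924
m × n = (-714, 186, -924)

(-714, 186, -924)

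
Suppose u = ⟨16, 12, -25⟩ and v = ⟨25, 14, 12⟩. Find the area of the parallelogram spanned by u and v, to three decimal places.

i: 12·12 - (-25)·14 = 144 - (-350) = 494
j: (-25)·25 - 16·12 = -625 - 192 = -817
k: 16·14 - 12·25 = 224 - 300 = -76
u × v = (494, -817, -76)
|u × v| = √(494² + (-817)² + (-76)²) = √917301 ≈ 957.7583

957.758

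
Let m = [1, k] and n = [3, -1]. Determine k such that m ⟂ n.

3

m · n = 1·3 + k·(-1) = 3 - 1k
Set equal to 0: -1k = -3, so k = 3.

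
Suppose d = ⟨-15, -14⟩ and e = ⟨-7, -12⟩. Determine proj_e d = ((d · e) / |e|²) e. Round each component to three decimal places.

d · e = (-15)·(-7) + (-14)·(-12) = 105 + 168 = 273
|e|² = 49 + 144 = 193
proj_e d = (273/193) · (-7, -12) ≈ (-9.902, -16.974)

(-9.902, -16.974)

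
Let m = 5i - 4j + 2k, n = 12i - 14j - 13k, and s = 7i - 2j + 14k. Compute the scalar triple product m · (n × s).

n × s:
i: (-14)·14 - (-13)·(-2) = -196 - 26 = -222
j: (-13)·7 - 12·14 = -91 - 168 = -259
k: 12·(-2) - (-14)·7 = -24 - (-98) = 74
n × s = (-222, -259, 74)
m · (n × s) = 5·(-222) + (-4)·(-259) + 2·74 = -1110 + 1036 + 148 = 74

74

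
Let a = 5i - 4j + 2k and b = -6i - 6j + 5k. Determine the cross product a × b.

(-8, -37, -54)

i: (-4)·5 - 2·(-6) = -20 - (-12) = -8
j: 2·(-6) - 5·5 = -12 - 25 = -37
k: 5·(-6) - (-4)·(-6) = -30 - 24 = -54
a × b = (-8, -37, -54)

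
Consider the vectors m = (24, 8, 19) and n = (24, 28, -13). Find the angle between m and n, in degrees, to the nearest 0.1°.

m · n = 24·24 + 8·28 + 19·(-13) = 576 + 224 - 247 = 553
|m|² = 576 + 64 + 361 = 1001,  |m| = √1001 ≈ 31.638584
|n|² = 576 + 784 + 169 = 1529,  |n| = √1529 ≈ 39.102430
cos θ = 553 / (31.638584 · 39.102430) ≈ 0.44700
θ = arccos(0.44700) ≈ 63.4°

63.4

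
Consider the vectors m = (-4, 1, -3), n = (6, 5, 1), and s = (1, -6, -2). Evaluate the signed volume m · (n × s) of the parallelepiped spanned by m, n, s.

152

n × s:
i: 5·(-2) - 1·(-6) = -10 - (-6) = -4
j: 1·1 - 6·(-2) = 1 - (-12) = 13
k: 6·(-6) - 5·1 = -36 - 5 = -41
n × s = (-4, 13, -41)
m · (n × s) = (-4)·(-4) + 1·13 + (-3)·(-41) = 16 + 13 + 123 = 152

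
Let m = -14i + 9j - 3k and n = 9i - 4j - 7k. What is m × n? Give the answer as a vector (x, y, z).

(-75, -125, -25)

i: 9·(-7) - (-3)·(-4) = -63 - 12 = -75
j: (-3)·9 - (-14)·(-7) = -27 - 98 = -125
k: (-14)·(-4) - 9·9 = 56 - 81 = -25
m × n = (-75, -125, -25)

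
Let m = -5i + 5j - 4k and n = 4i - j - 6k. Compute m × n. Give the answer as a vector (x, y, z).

(-34, -46, -15)

i: 5·(-6) - (-4)·(-1) = -30 - 4 = -34
j: (-4)·4 - (-5)·(-6) = -16 - 30 = -46
k: (-5)·(-1) - 5·4 = 5 - 20 = -15
m × n = (-34, -46, -15)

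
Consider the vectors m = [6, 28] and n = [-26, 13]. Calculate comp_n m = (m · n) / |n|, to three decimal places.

7.155

m · n = 6·(-26) + 28·13 = -156 + 364 = 208
|n| = √(676 + 169) = √845 ≈ 29.0689
comp_n m = 208 / √845 ≈ 7.155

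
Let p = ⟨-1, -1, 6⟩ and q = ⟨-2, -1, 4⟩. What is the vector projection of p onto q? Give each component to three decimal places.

(-2.571, -1.286, 5.143)

p · q = (-1)·(-2) + (-1)·(-1) + 6·4 = 2 + 1 + 24 = 27
|q|² = 4 + 1 + 16 = 21
proj_q p = (27/21) · (-2, -1, 4) ≈ (-2.571, -1.286, 5.143)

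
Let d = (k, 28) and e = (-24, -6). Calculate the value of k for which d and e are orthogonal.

d · e = k·(-24) + 28·(-6) = -168 - 24k
Set equal to 0: -24k = 168, so k = -7.

-7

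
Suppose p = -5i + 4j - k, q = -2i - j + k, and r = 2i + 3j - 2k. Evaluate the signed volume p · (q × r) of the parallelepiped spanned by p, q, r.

q × r:
i: (-1)·(-2) - 1·3 = 2 - 3 = -1
j: 1·2 - (-2)·(-2) = 2 - 4 = -2
k: (-2)·3 - (-1)·2 = -6 - (-2) = -4
q × r = (-1, -2, -4)
p · (q × r) = (-5)·(-1) + 4·(-2) + (-1)·(-4) = 5 - 8 + 4 = 1

1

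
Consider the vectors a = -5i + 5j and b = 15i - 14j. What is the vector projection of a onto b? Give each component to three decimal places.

(-5.166, 4.822)

a · b = (-5)·15 + 5·(-14) = -75 - 70 = -145
|b|² = 225 + 196 = 421
proj_b a = (-145/421) · (15, -14) ≈ (-5.166, 4.822)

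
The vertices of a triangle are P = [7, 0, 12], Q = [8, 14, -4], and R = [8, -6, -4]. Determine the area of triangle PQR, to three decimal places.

160.312

PQ = (1, 14, -16),  PR = (1, -6, -16)
i: 14·(-16) - (-16)·(-6) = -224 - 96 = -320
j: (-16)·1 - 1·(-16) = -16 - (-16) = 0
k: 1·(-6) - 14·1 = -6 - 14 = -20
PQ × PR = (-320, 0, -20)
|PQ × PR| = √102800 ≈ 320.6244
area = ½ · 320.6244 ≈ 160.312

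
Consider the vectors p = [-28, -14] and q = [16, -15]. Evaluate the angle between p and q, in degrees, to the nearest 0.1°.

p · q = (-28)·16 + (-14)·(-15) = -448 + 210 = -238
|p|² = 784 + 196 = 980,  |p| = √980 ≈ 31.304952
|q|² = 256 + 225 = 481,  |q| = √481 ≈ 21.931712
cos θ = -238 / (31.304952 · 21.931712) ≈ -0.34665
θ = arccos(-0.34665) ≈ 110.3°

110.3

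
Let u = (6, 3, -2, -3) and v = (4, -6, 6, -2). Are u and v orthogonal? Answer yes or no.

u · v = 6·4 + 3·(-6) + (-2)·6 + (-3)·(-2) = 24 - 18 - 12 + 6 = 0
Zero, so the vectors are orthogonal.

yes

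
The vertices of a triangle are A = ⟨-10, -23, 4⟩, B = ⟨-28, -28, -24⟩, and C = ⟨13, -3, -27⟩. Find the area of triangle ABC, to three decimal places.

AB = (-18, -5, -28),  AC = (23, 20, -31)
i: (-5)·(-31) - (-28)·20 = 155 - (-560) = 715
j: (-28)·23 - (-18)·(-31) = -644 - 558 = -1202
k: (-18)·20 - (-5)·23 = -360 - (-115) = -245
AB × AC = (715, -1202, -245)
|AB × AC| = √2016054 ≈ 1419.8782
area = ½ · 1419.8782 ≈ 709.939

709.939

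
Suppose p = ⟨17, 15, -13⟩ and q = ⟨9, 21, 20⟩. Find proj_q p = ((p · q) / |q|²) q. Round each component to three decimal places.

(2.030, 4.738, 4.512)

p · q = 17·9 + 15·21 + (-13)·20 = 153 + 315 - 260 = 208
|q|² = 81 + 441 + 400 = 922
proj_q p = (208/922) · (9, 21, 20) ≈ (2.030, 4.738, 4.512)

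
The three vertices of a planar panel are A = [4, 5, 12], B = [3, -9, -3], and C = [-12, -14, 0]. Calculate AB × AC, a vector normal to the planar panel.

(-117, 228, -205)

AB = (-1, -14, -15)
AC = (-16, -19, -12)
i: (-14)·(-12) - (-15)·(-19) = 168 - 285 = -117
j: (-15)·(-16) - (-1)·(-12) = 240 - 12 = 228
k: (-1)·(-19) - (-14)·(-16) = 19 - 224 = -205
AB × AC = (-117, 228, -205)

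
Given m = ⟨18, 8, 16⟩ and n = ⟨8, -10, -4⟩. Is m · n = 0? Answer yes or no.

yes

m · n = 18·8 + 8·(-10) + 16·(-4) = 144 - 80 - 64 = 0
Zero, so the vectors are orthogonal.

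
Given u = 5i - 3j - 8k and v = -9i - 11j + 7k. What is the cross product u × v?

(-109, 37, -82)

i: (-3)·7 - (-8)·(-11) = -21 - 88 = -109
j: (-8)·(-9) - 5·7 = 72 - 35 = 37
k: 5·(-11) - (-3)·(-9) = -55 - 27 = -82
u × v = (-109, 37, -82)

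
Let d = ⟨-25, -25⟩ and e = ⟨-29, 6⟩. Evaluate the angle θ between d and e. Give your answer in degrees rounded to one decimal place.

56.7

d · e = (-25)·(-29) + (-25)·6 = 725 - 150 = 575
|d|² = 625 + 625 = 1250,  |d| = √1250 ≈ 35.355339
|e|² = 841 + 36 = 877,  |e| = √877 ≈ 29.614186
cos θ = 575 / (35.355339 · 29.614186) ≈ 0.54918
θ = arccos(0.54918) ≈ 56.7°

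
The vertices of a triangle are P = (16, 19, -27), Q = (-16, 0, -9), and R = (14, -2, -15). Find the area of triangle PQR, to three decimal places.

369.310

PQ = (-32, -19, 18),  PR = (-2, -21, 12)
i: (-19)·12 - 18·(-21) = -228 - (-378) = 150
j: 18·(-2) - (-32)·12 = -36 - (-384) = 348
k: (-32)·(-21) - (-19)·(-2) = 672 - 38 = 634
PQ × PR = (150, 348, 634)
|PQ × PR| = √545560 ≈ 738.6203
area = ½ · 738.6203 ≈ 369.310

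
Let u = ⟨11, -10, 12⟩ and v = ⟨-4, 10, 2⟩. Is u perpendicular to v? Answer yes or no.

no

u · v = 11·(-4) + (-10)·10 + 12·2 = -44 - 100 + 24 = -120
Nonzero, so the vectors are not orthogonal.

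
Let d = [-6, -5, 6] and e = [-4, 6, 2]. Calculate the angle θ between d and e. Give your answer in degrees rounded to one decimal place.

85.3

d · e = (-6)·(-4) + (-5)·6 + 6·2 = 24 - 30 + 12 = 6
|d|² = 36 + 25 + 36 = 97,  |d| = √97 ≈ 9.848858
|e|² = 16 + 36 + 4 = 56,  |e| = √56 ≈ 7.483315
cos θ = 6 / (9.848858 · 7.483315) ≈ 0.08141
θ = arccos(0.08141) ≈ 85.3°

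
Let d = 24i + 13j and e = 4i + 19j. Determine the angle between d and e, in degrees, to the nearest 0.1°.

d · e = 24·4 + 13·19 = 96 + 247 = 343
|d|² = 576 + 169 = 745,  |d| = √745 ≈ 27.294688
|e|² = 16 + 361 = 377,  |e| = √377 ≈ 19.416488
cos θ = 343 / (27.294688 · 19.416488) ≈ 0.64721
θ = arccos(0.64721) ≈ 49.7°

49.7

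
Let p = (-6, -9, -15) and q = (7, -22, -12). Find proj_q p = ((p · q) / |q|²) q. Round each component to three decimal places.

p · q = (-6)·7 + (-9)·(-22) + (-15)·(-12) = -42 + 198 + 180 = 336
|q|² = 49 + 484 + 144 = 677
proj_q p = (336/677) · (7, -22, -12) ≈ (3.474, -10.919, -5.956)

(3.474, -10.919, -5.956)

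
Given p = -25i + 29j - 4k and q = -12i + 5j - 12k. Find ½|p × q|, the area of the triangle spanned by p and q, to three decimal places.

i: 29·(-12) - (-4)·5 = -348 - (-20) = -328
j: (-4)·(-12) - (-25)·(-12) = 48 - 300 = -252
k: (-25)·5 - 29·(-12) = -125 - (-348) = 223
p × q = (-328, -252, 223)
|p × q| = √((-328)² + (-252)² + 223²) = √220817 ≈ 469.9117
area = ½ · 469.9117 ≈ 234.956

234.956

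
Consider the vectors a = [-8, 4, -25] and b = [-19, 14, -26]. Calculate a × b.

(246, 267, -36)

i: 4·(-26) - (-25)·14 = -104 - (-350) = 246
j: (-25)·(-19) - (-8)·(-26) = 475 - 208 = 267
k: (-8)·14 - 4·(-19) = -112 - (-76) = -36
a × b = (246, 267, -36)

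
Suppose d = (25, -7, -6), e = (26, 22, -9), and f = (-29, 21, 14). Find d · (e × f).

e × f:
i: 22·14 - (-9)·21 = 308 - (-189) = 497
j: (-9)·(-29) - 26·14 = 261 - 364 = -103
k: 26·21 - 22·(-29) = 546 - (-638) = 1184
e × f = (497, -103, 1184)
d · (e × f) = 25·497 + (-7)·(-103) + (-6)·1184 = 12425 + 721 - 7104 = 6042

6042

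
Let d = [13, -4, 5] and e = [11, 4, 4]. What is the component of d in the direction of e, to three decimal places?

11.884

d · e = 13·11 + (-4)·4 + 5·4 = 143 - 16 + 20 = 147
|e| = √(121 + 16 + 16) = √153 ≈ 12.3693
comp_e d = 147 / √153 ≈ 11.884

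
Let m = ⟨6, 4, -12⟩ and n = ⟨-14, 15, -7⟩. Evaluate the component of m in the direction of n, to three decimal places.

2.768

m · n = 6·(-14) + 4·15 + (-12)·(-7) = -84 + 60 + 84 = 60
|n| = √(196 + 225 + 49) = √470 ≈ 21.6795
comp_n m = 60 / √470 ≈ 2.768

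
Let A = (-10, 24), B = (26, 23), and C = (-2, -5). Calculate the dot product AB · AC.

317

AB = B − A = (36, -1)
AC = C − A = (8, -29)
AB · AC = 36·8 + (-1)·(-29) = 288 + 29 = 317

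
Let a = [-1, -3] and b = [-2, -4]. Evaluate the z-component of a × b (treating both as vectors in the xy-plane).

(-1)·(-4) - (-3)·(-2) = 4 - 6 = -2

-2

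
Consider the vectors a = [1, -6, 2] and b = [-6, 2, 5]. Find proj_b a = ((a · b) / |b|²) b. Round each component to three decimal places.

a · b = 1·(-6) + (-6)·2 + 2·5 = -6 - 12 + 10 = -8
|b|² = 36 + 4 + 25 = 65
proj_b a = (-8/65) · (-6, 2, 5) ≈ (0.738, -0.246, -0.615)

(0.738, -0.246, -0.615)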